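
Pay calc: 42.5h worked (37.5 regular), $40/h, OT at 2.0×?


$1900.00

Regular: 37.5h × $40 = $1500.00
Overtime: 42.5 - 37.5 = 5.0h
OT pay: 5.0h × $40 × 2.0 = $400.00
Total = $1500.00 + $400.00 = $1900.00


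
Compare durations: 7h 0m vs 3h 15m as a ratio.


Duration 1: 420 minutes
Duration 2: 195 minutes
Ratio = 420:195
GCD = 15
Simplified = 28:13
As a decimal: 28/13 ≈ 2.15

28:13 (2.15)


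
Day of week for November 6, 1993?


Zeller's congruence:
q=6, m=11, k=93, j=19
h = (6 + ⌊13×12/5⌋ + 93 + ⌊93/4⌋ + ⌊19/4⌋ - 2×19) mod 7
= (6 + 31 + 93 + 23 + 4 - 38) mod 7
= 119 mod 7 = 0
h=0 → Saturday

Saturday


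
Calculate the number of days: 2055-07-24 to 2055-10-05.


73 days

From July 24, 2055 to October 5, 2055
Rest of July 2055: 31 - 24 = 7
Full months: August 31, September 30
Days into October 2055: 5
Total = 7 + 31 + 30 + 5 = 73 days


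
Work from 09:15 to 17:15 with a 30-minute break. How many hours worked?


7h 30m (450 minutes)

Total time = (17×60+15) - (9×60+15)
= 1035 - 555 = 480 min
Minus break: 480 - 30 = 450 min
= 7h 30m


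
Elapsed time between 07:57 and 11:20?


End time in minutes: 11×60 + 20 = 680
Start time in minutes: 7×60 + 57 = 477
Difference = 680 - 477 = 203 minutes
= 3 hours 23 minutes

3h 23m


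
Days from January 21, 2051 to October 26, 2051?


From January 21, 2051 to October 26, 2051
Rest of January 2051: 31 - 21 = 10
Full months: February 2051 28, March 31, April 30, May 31, June 30, July 31, August 31, September 30
Days into October 2051: 26
Total = 10 + 28 + 31 + 30 + 31 + 30 + 31 + 31 + 30 + 26 = 278 days

278 days


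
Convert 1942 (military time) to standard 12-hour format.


7:42 PM

Hour: 19
19 - 12 = 7 → PM


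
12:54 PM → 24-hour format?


Input: 12:54 PM
12 PM → 12 (noon)

12:54


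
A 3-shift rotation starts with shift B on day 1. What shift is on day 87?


Shifts: A, B, C
Start: B (index 1)
Day 87: (1 + 87 - 1) mod 3
= 87 mod 3
= 0
Index 0 → shift A

Shift A


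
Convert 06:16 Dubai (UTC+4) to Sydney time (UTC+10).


Time difference = UTC+10 - UTC+4 = +6 hours
New hour = (6 + 6) mod 24
= 12 mod 24 = 12
Minutes unchanged → 12:16

12:16


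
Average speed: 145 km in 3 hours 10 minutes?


Distance: 145 km
Time: 3h 10m = 190 min = 190/60 = 19/6 hours
Speed = 145 ÷ (19/6) = 145 × 6 / 19 = 870/19 ≈ 45.8 km/h

45.8 km/h


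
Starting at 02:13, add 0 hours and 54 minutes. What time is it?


Start: 133 minutes from midnight
Add: 54 minutes
Total: 187 minutes
Hours: 187 ÷ 60 = 3 remainder 7

03:07


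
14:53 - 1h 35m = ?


Start: 893 minutes from midnight
Subtract: 95 minutes
Remaining: 893 - 95 = 798
Hours: 13, Minutes: 18

13:18


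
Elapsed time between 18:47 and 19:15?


End time in minutes: 19×60 + 15 = 1155
Start time in minutes: 18×60 + 47 = 1127
Difference = 1155 - 1127 = 28 minutes
= 0 hours 28 minutes

0h 28m


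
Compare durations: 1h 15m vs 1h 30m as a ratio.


5:6 (0.83)

Duration 1: 75 minutes
Duration 2: 90 minutes
Ratio = 75:90
GCD = 15
Simplified = 5:6
As a decimal: 5/6 ≈ 0.83


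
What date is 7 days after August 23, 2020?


Start: August 23, 2020
Add 7 days
August 23 + 7 = August 30, 2020

August 30, 2020


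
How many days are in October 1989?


31 days

Month: October (month 10)
October has 31 days


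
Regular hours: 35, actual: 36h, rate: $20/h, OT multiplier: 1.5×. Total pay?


Regular: 35h × $20 = $700.00
Overtime: 36 - 35 = 1h
OT pay: 1h × $20 × 1.5 = $30.00
Total = $700.00 + $30.00 = $730.00

$730.00


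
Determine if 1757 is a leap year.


No

Rules: divisible by 4 AND (not by 100 OR by 400)
1757 ÷ 4 = 439 remainder 1 → not divisible by 4
Not divisible by 4 → not a leap year


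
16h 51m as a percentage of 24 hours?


Total minutes: 16×60 + 51 = 1011
Day = 24×60 = 1440 minutes
Fraction = 1011/1440 ≈ 0.7021
As a percentage: 1011/1440 × 100 ≈ 70.21%

0.7021 (70.21%)


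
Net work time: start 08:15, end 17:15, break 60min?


8h 0m (480 minutes)

Total time = (17×60+15) - (8×60+15)
= 1035 - 495 = 540 min
Minus break: 540 - 60 = 480 min
= 8h 0m


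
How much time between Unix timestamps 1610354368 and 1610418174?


Difference = 1610418174 - 1610354368 = 63806 seconds
In hours: 63806 / 3600 ≈ 17.7
In days: 63806 / 86400 ≈ 0.74

63806 seconds (17.7 hours / 0.74 days)


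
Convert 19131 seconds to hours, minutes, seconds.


Hours: 19131 ÷ 3600 = 5 remainder 1131
Minutes: 1131 ÷ 60 = 18 remainder 51
Seconds: 51

5h 18m 51s


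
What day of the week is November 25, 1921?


Friday

Zeller's congruence:
q=25, m=11, k=21, j=19
h = (25 + ⌊13×12/5⌋ + 21 + ⌊21/4⌋ + ⌊19/4⌋ - 2×19) mod 7
= (25 + 31 + 21 + 5 + 4 - 38) mod 7
= 48 mod 7 = 6
h=6 → Friday


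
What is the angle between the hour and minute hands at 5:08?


106.0°

Hour hand = 5×30 + 8×0.5 = 154.0°
Minute hand = 8×6 = 48°
Difference = |154.0 - 48| = 106.0°


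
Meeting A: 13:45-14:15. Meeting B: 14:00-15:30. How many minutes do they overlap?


Meeting A: 825-855 (in minutes from midnight)
Meeting B: 840-930
Overlap start = max(825, 840) = 840
Overlap end = min(855, 930) = 855
Overlap = max(0, 855 - 840) = 15 min

15 minutes


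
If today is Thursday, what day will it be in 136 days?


Start: Thursday (index 3)
(3 + 136) mod 7
= 139 mod 7
= 6
Index 6 → Sunday

Sunday


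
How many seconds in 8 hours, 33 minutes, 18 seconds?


30798 seconds

Hours: 8 × 3600 = 28800
Minutes: 33 × 60 = 1980
Seconds: 18
Total = 28800 + 1980 + 18 = 30798


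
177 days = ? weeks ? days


25 weeks 2 days

Weeks: 177 ÷ 7 = 25 remainder 2


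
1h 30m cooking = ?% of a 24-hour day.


Time: 90 minutes
Day: 1440 minutes
Percentage = (90/1440) × 100 ≈ 6.3%

6.3%


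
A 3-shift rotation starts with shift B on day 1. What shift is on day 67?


Shift B

Shifts: A, B, C
Start: B (index 1)
Day 67: (1 + 67 - 1) mod 3
= 67 mod 3
= 1
Index 1 → shift B


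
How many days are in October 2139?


31 days

Month: October (month 10)
October has 31 days


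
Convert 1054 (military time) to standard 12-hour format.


Hour: 10
10 < 12 → AM

10:54 AM


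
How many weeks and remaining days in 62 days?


8 weeks 6 days

Weeks: 62 ÷ 7 = 8 remainder 6


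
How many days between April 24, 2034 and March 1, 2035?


311 days

From April 24, 2034 to March 1, 2035
Rest of April 2034: 30 - 24 = 6
Full months: May 31, June 30, July 31, August 31, September 30, October 31, November 30, December 31, January 31, February 2035 28
Days into March 2035: 1
Total = 6 + 31 + 30 + 31 + 31 + 30 + 31 + 30 + 31 + 31 + 28 + 1 = 311 days


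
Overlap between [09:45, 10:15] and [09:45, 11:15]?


Meeting A: 585-615 (in minutes from midnight)
Meeting B: 585-675
Overlap start = max(585, 585) = 585
Overlap end = min(615, 675) = 615
Overlap = max(0, 615 - 585) = 30 min

30 minutes


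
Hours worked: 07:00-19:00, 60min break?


11h 0m (660 minutes)

Total time = (19×60+0) - (7×60+0)
= 1140 - 420 = 720 min
Minus break: 720 - 60 = 660 min
= 11h 0m


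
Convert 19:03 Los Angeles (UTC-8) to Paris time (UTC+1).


04:03 (next day)

Time difference = UTC+1 - UTC-8 = +9 hours
New hour = (19 + 9) mod 24
= 28 mod 24 = 4
Minutes unchanged → 04:03; 28 ≥ 24 → next day


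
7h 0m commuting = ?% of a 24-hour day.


Time: 420 minutes
Day: 1440 minutes
Percentage = (420/1440) × 100 ≈ 29.2%

29.2%


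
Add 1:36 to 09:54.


Start: 594 minutes from midnight
Add: 96 minutes
Total: 690 minutes
Hours: 690 ÷ 60 = 11 remainder 30

11:30


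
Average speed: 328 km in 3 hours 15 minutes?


100.9 km/h

Distance: 328 km
Time: 3h 15m = 195 min = 195/60 = 13/4 hours
Speed = 328 ÷ (13/4) = 328 × 4 / 13 = 1312/13 ≈ 100.9 km/h


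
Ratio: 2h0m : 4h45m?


8:19 (0.42)

Duration 1: 120 minutes
Duration 2: 285 minutes
Ratio = 120:285
GCD = 15
Simplified = 8:19
As a decimal: 8/19 ≈ 0.42


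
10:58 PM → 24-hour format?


22:58

Input: 10:58 PM
PM: 10 + 12 = 22


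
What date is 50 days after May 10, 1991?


June 29, 1991

Start: May 10, 1991
Add 50 days
May 10 → June 1: 31 - 10 + 1 = 22 days (50 - 22 = 28 left)
June 1 + 28 = June 29, 1991


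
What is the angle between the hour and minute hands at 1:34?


157.0°

Hour hand = 1×30 + 34×0.5 = 47.0°
Minute hand = 34×6 = 204°
Difference = |47.0 - 204| = 157.0°


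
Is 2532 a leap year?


Yes

Rules: divisible by 4 AND (not by 100 OR by 400)
2532 ÷ 4 = 633 exactly → divisible by 4
2532 ÷ 100 = 25 remainder 32 → not divisible by 100
Divisible by 4 but not by 100 → leap year


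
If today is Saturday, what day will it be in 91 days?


Start: Saturday (index 5)
(5 + 91) mod 7
= 96 mod 7
= 5
Index 5 → Saturday

Saturday


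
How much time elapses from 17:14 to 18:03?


End time in minutes: 18×60 + 3 = 1083
Start time in minutes: 17×60 + 14 = 1034
Difference = 1083 - 1034 = 49 minutes
= 0 hours 49 minutes

0h 49m


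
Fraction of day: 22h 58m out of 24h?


Total minutes: 22×60 + 58 = 1378
Day = 24×60 = 1440 minutes
Fraction = 1378/1440 ≈ 0.9569
As a percentage: 1378/1440 × 100 ≈ 95.69%

0.9569 (95.69%)


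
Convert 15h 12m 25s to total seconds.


Hours: 15 × 3600 = 54000
Minutes: 12 × 60 = 720
Seconds: 25
Total = 54000 + 720 + 25 = 54745

54745 seconds


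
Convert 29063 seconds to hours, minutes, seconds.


Hours: 29063 ÷ 3600 = 8 remainder 263
Minutes: 263 ÷ 60 = 4 remainder 23
Seconds: 23

8h 4m 23s


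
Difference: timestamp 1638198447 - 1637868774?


329673 seconds (91.6 hours / 3.82 days)

Difference = 1638198447 - 1637868774 = 329673 seconds
In hours: 329673 / 3600 ≈ 91.6
In days: 329673 / 86400 ≈ 3.82


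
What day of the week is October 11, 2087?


Saturday

Zeller's congruence:
q=11, m=10, k=87, j=20
h = (11 + ⌊13×11/5⌋ + 87 + ⌊87/4⌋ + ⌊20/4⌋ - 2×20) mod 7
= (11 + 28 + 87 + 21 + 5 - 40) mod 7
= 112 mod 7 = 0
h=0 → Saturday


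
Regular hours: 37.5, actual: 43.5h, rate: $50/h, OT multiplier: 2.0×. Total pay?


$2475.00

Regular: 37.5h × $50 = $1875.00
Overtime: 43.5 - 37.5 = 6.0h
OT pay: 6.0h × $50 × 2.0 = $600.00
Total = $1875.00 + $600.00 = $2475.00


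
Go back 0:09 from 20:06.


19:57

Start: 1206 minutes from midnight
Subtract: 9 minutes
Remaining: 1206 - 9 = 1197
Hours: 19, Minutes: 57


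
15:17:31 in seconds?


55051 seconds

Hours: 15 × 3600 = 54000
Minutes: 17 × 60 = 1020
Seconds: 31
Total = 54000 + 1020 + 31 = 55051


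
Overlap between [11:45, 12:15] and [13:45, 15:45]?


Meeting A: 705-735 (in minutes from midnight)
Meeting B: 825-945
Overlap start = max(705, 825) = 825
Overlap end = min(735, 945) = 735
Overlap = max(0, 735 - 825) = 0 min

0 minutes


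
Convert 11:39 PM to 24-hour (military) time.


23:39

Input: 11:39 PM
PM: 11 + 12 = 23


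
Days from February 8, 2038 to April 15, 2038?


From February 8, 2038 to April 15, 2038
Rest of February 2038: 28 - 8 = 20
Full months: March 31
Days into April 2038: 15
Total = 20 + 31 + 15 = 66 days

66 days


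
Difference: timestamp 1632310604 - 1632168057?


142547 seconds (39.6 hours / 1.65 days)

Difference = 1632310604 - 1632168057 = 142547 seconds
In hours: 142547 / 3600 ≈ 39.6
In days: 142547 / 86400 ≈ 1.65


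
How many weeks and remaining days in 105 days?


15 weeks 0 days

Weeks: 105 ÷ 7 = 15 remainder 0


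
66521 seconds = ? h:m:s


Hours: 66521 ÷ 3600 = 18 remainder 1721
Minutes: 1721 ÷ 60 = 28 remainder 41
Seconds: 41

18h 28m 41s


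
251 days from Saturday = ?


Friday

Start: Saturday (index 5)
(5 + 251) mod 7
= 256 mod 7
= 4
Index 4 → Friday


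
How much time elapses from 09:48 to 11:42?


End time in minutes: 11×60 + 42 = 702
Start time in minutes: 9×60 + 48 = 588
Difference = 702 - 588 = 114 minutes
= 1 hours 54 minutes

1h 54m


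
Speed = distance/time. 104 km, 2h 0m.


52.0 km/h

Distance: 104 km
Time: 2 hours
Speed = 104 / 2 = 52.0 km/h


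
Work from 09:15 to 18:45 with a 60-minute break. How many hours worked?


Total time = (18×60+45) - (9×60+15)
= 1125 - 555 = 570 min
Minus break: 570 - 60 = 510 min
= 8h 30m

8h 30m (510 minutes)


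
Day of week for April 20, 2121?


Sunday

Zeller's congruence:
q=20, m=4, k=21, j=21
h = (20 + ⌊13×5/5⌋ + 21 + ⌊21/4⌋ + ⌊21/4⌋ - 2×21) mod 7
= (20 + 13 + 21 + 5 + 5 - 42) mod 7
= 22 mod 7 = 1
h=1 → Sunday


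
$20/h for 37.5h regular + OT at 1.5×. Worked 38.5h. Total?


Regular: 37.5h × $20 = $750.00
Overtime: 38.5 - 37.5 = 1.0h
OT pay: 1.0h × $20 × 1.5 = $30.00
Total = $750.00 + $30.00 = $780.00

$780.00


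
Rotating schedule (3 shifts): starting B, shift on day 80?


Shifts: A, B, C
Start: B (index 1)
Day 80: (1 + 80 - 1) mod 3
= 80 mod 3
= 2
Index 2 → shift C

Shift C


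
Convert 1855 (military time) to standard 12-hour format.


Hour: 18
18 - 12 = 6 → PM

6:55 PM


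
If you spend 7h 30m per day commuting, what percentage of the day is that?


Time: 450 minutes
Day: 1440 minutes
Percentage = (450/1440) × 100 ≈ 31.3%

31.3%


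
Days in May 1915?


Month: May (month 5)
May has 31 days

31 days


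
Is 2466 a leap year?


No

Rules: divisible by 4 AND (not by 100 OR by 400)
2466 ÷ 4 = 616 remainder 2 → not divisible by 4
Not divisible by 4 → not a leap year


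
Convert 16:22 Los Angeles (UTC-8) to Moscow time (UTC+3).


Time difference = UTC+3 - UTC-8 = +11 hours
New hour = (16 + 11) mod 24
= 27 mod 24 = 3
Minutes unchanged → 03:22; 27 ≥ 24 → next day

03:22 (next day)


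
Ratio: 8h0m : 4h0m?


2:1 (2.00)

Duration 1: 480 minutes
Duration 2: 240 minutes
Ratio = 480:240
GCD = 240
Simplified = 2:1
As a decimal: 2/1 = 2.00


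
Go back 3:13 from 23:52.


Start: 1432 minutes from midnight
Subtract: 193 minutes
Remaining: 1432 - 193 = 1239
Hours: 20, Minutes: 39

20:39


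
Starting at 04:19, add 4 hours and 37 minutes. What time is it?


08:56

Start: 259 minutes from midnight
Add: 277 minutes
Total: 536 minutes
Hours: 536 ÷ 60 = 8 remainder 56


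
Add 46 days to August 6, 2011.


September 21, 2011

Start: August 6, 2011
Add 46 days
August 6 → September 1: 31 - 6 + 1 = 26 days (46 - 26 = 20 left)
September 1 + 20 = September 21, 2011


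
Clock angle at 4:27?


28.5°

Hour hand = 4×30 + 27×0.5 = 133.5°
Minute hand = 27×6 = 162°
Difference = |133.5 - 162| = 28.5°


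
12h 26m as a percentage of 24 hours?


Total minutes: 12×60 + 26 = 746
Day = 24×60 = 1440 minutes
Fraction = 746/1440 ≈ 0.5181
As a percentage: 746/1440 × 100 ≈ 51.81%

0.5181 (51.81%)


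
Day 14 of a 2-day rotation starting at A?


Shift B

Shifts: A, B
Start: A (index 0)
Day 14: (0 + 14 - 1) mod 2
= 13 mod 2
= 1
Index 1 → shift B


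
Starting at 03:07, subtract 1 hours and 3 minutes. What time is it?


Start: 187 minutes from midnight
Subtract: 63 minutes
Remaining: 187 - 63 = 124
Hours: 2, Minutes: 4

02:04


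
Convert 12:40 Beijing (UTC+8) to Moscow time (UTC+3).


07:40

Time difference = UTC+3 - UTC+8 = -5 hours
New hour = (12 -5) mod 24
= 7 mod 24 = 7
Minutes unchanged → 07:40


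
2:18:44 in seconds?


Hours: 2 × 3600 = 7200
Minutes: 18 × 60 = 1080
Seconds: 44
Total = 7200 + 1080 + 44 = 8324

8324 seconds


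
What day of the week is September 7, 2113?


Thursday

Zeller's congruence:
q=7, m=9, k=13, j=21
h = (7 + ⌊13×10/5⌋ + 13 + ⌊13/4⌋ + ⌊21/4⌋ - 2×21) mod 7
= (7 + 26 + 13 + 3 + 5 - 42) mod 7
= 12 mod 7 = 5
h=5 → Thursday


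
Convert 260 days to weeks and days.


37 weeks 1 days

Weeks: 260 ÷ 7 = 37 remainder 1


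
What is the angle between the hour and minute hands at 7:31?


Hour hand = 7×30 + 31×0.5 = 225.5°
Minute hand = 31×6 = 186°
Difference = |225.5 - 186| = 39.5°

39.5°


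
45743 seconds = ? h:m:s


Hours: 45743 ÷ 3600 = 12 remainder 2543
Minutes: 2543 ÷ 60 = 42 remainder 23
Seconds: 23

12h 42m 23s


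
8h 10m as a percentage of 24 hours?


Total minutes: 8×60 + 10 = 490
Day = 24×60 = 1440 minutes
Fraction = 490/1440 ≈ 0.3403
As a percentage: 490/1440 × 100 ≈ 34.03%

0.3403 (34.03%)


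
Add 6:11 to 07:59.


Start: 479 minutes from midnight
Add: 371 minutes
Total: 850 minutes
Hours: 850 ÷ 60 = 14 remainder 10

14:10


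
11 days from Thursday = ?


Start: Thursday (index 3)
(3 + 11) mod 7
= 14 mod 7
= 0
Index 0 → Monday

Monday


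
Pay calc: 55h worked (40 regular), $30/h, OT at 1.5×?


Regular: 40h × $30 = $1200.00
Overtime: 55 - 40 = 15h
OT pay: 15h × $30 × 1.5 = $675.00
Total = $1200.00 + $675.00 = $1875.00

$1875.00


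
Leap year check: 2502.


No

Rules: divisible by 4 AND (not by 100 OR by 400)
2502 ÷ 4 = 625 remainder 2 → not divisible by 4
Not divisible by 4 → not a leap year


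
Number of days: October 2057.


Month: October (month 10)
October has 31 days

31 days


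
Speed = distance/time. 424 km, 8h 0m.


53.0 km/h

Distance: 424 km
Time: 8 hours
Speed = 424 / 8 = 53.0 km/h


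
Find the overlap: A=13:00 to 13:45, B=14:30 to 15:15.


Meeting A: 780-825 (in minutes from midnight)
Meeting B: 870-915
Overlap start = max(780, 870) = 870
Overlap end = min(825, 915) = 825
Overlap = max(0, 825 - 870) = 0 min

0 minutes


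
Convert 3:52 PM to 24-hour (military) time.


Input: 3:52 PM
PM: 3 + 12 = 15

15:52


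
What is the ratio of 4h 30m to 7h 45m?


18:31 (0.58)

Duration 1: 270 minutes
Duration 2: 465 minutes
Ratio = 270:465
GCD = 15
Simplified = 18:31
As a decimal: 18/31 ≈ 0.58


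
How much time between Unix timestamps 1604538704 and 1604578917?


40213 seconds (11.2 hours / 0.47 days)

Difference = 1604578917 - 1604538704 = 40213 seconds
In hours: 40213 / 3600 ≈ 11.2
In days: 40213 / 86400 ≈ 0.47


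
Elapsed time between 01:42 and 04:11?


2h 29m

End time in minutes: 4×60 + 11 = 251
Start time in minutes: 1×60 + 42 = 102
Difference = 251 - 102 = 149 minutes
= 2 hours 29 minutes


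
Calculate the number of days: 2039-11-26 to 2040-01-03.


38 days

From November 26, 2039 to January 3, 2040
Rest of November 2039: 30 - 26 = 4
Full months: December 31
Days into January 2040: 3
Total = 4 + 31 + 3 = 38 days


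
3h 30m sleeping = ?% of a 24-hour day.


14.6%

Time: 210 minutes
Day: 1440 minutes
Percentage = (210/1440) × 100 ≈ 14.6%


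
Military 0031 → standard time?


Hour: 0
0 → 12 AM (midnight)

12:31 AM


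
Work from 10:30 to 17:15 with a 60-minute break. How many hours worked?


5h 45m (345 minutes)

Total time = (17×60+15) - (10×60+30)
= 1035 - 630 = 405 min
Minus break: 405 - 60 = 345 min
= 5h 45m


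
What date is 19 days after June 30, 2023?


Start: June 30, 2023
Add 19 days
June 30 → July 1: 30 - 30 + 1 = 1 days (19 - 1 = 18 left)
July 1 + 18 = July 19, 2023

July 19, 2023


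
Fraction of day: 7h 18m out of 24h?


Total minutes: 7×60 + 18 = 438
Day = 24×60 = 1440 minutes
Fraction = 438/1440 ≈ 0.3042
As a percentage: 438/1440 × 100 ≈ 30.42%

0.3042 (30.42%)


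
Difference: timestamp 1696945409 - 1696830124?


Difference = 1696945409 - 1696830124 = 115285 seconds
In hours: 115285 / 3600 ≈ 32.0
In days: 115285 / 86400 ≈ 1.33

115285 seconds (32.0 hours / 1.33 days)


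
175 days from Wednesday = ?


Start: Wednesday (index 2)
(2 + 175) mod 7
= 177 mod 7
= 2
Index 2 → Wednesday

Wednesday


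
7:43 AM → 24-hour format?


07:43

Input: 7:43 AM
AM hour stays: 7


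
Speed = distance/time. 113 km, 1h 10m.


Distance: 113 km
Time: 1h 10m = 70 min = 70/60 = 7/6 hours
Speed = 113 ÷ (7/6) = 113 × 6 / 7 = 678/7 ≈ 96.9 km/h

96.9 km/h


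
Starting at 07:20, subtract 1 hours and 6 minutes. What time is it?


Start: 440 minutes from midnight
Subtract: 66 minutes
Remaining: 440 - 66 = 374
Hours: 6, Minutes: 14

06:14


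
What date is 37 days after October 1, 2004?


Start: October 1, 2004
Add 37 days
October 1 → November 1: 31 - 1 + 1 = 31 days (37 - 31 = 6 left)
November 1 + 6 = November 7, 2004

November 7, 2004


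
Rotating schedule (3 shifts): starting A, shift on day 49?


Shift A

Shifts: A, B, C
Start: A (index 0)
Day 49: (0 + 49 - 1) mod 3
= 48 mod 3
= 0
Index 0 → shift A


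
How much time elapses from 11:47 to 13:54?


End time in minutes: 13×60 + 54 = 834
Start time in minutes: 11×60 + 47 = 707
Difference = 834 - 707 = 127 minutes
= 2 hours 7 minutes

2h 7m


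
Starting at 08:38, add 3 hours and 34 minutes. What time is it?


Start: 518 minutes from midnight
Add: 214 minutes
Total: 732 minutes
Hours: 732 ÷ 60 = 12 remainder 12

12:12


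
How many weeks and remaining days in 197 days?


Weeks: 197 ÷ 7 = 28 remainder 1

28 weeks 1 days


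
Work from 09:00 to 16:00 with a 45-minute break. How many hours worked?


Total time = (16×60+0) - (9×60+0)
= 960 - 540 = 420 min
Minus break: 420 - 45 = 375 min
= 6h 15m

6h 15m (375 minutes)


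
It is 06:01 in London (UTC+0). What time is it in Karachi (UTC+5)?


11:01

Time difference = UTC+5 - UTC+0 = +5 hours
New hour = (6 + 5) mod 24
= 11 mod 24 = 11
Minutes unchanged → 11:01


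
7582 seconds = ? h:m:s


2h 6m 22s

Hours: 7582 ÷ 3600 = 2 remainder 382
Minutes: 382 ÷ 60 = 6 remainder 22
Seconds: 22


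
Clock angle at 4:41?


105.5°

Hour hand = 4×30 + 41×0.5 = 140.5°
Minute hand = 41×6 = 246°
Difference = |140.5 - 246| = 105.5°


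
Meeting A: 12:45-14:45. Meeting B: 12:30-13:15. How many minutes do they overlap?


30 minutes

Meeting A: 765-885 (in minutes from midnight)
Meeting B: 750-795
Overlap start = max(765, 750) = 765
Overlap end = min(885, 795) = 795
Overlap = max(0, 795 - 765) = 30 min


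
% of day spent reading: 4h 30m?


Time: 270 minutes
Day: 1440 minutes
Percentage = (270/1440) × 100 ≈ 18.8%

18.8%


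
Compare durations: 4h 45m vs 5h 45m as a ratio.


Duration 1: 285 minutes
Duration 2: 345 minutes
Ratio = 285:345
GCD = 15
Simplified = 19:23
As a decimal: 19/23 ≈ 0.83

19:23 (0.83)


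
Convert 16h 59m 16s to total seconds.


Hours: 16 × 3600 = 57600
Minutes: 59 × 60 = 3540
Seconds: 16
Total = 57600 + 3540 + 16 = 61156

61156 seconds


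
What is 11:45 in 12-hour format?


11:45 AM

Hour: 11
11 < 12 → AM


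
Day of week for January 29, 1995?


Zeller's congruence:
q=29, m=13, k=94, j=19
h = (29 + ⌊13×14/5⌋ + 94 + ⌊94/4⌋ + ⌊19/4⌋ - 2×19) mod 7
= (29 + 36 + 94 + 23 + 4 - 38) mod 7
= 148 mod 7 = 1
h=1 → Sunday

Sunday


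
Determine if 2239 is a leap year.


No

Rules: divisible by 4 AND (not by 100 OR by 400)
2239 ÷ 4 = 559 remainder 3 → not divisible by 4
Not divisible by 4 → not a leap year


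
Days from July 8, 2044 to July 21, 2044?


13 days

From July 8, 2044 to July 21, 2044
Same month: 21 - 8 = 13 days


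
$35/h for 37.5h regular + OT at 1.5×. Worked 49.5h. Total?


Regular: 37.5h × $35 = $1312.50
Overtime: 49.5 - 37.5 = 12.0h
OT pay: 12.0h × $35 × 1.5 = $630.00
Total = $1312.50 + $630.00 = $1942.50

$1942.50


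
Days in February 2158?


Month: February (month 2)
February: 28 or 29 (leap year)
2158 leap year? No

28 days


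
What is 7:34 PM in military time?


19:34

Input: 7:34 PM
PM: 7 + 12 = 19


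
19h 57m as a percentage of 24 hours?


Total minutes: 19×60 + 57 = 1197
Day = 24×60 = 1440 minutes
Fraction = 1197/1440 ≈ 0.8313
As a percentage: 1197/1440 × 100 ≈ 83.13%

0.8313 (83.13%)


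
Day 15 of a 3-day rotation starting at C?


Shifts: A, B, C
Start: C (index 2)
Day 15: (2 + 15 - 1) mod 3
= 16 mod 3
= 1
Index 1 → shift B

Shift B


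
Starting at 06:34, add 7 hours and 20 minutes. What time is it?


13:54

Start: 394 minutes from midnight
Add: 440 minutes
Total: 834 minutes
Hours: 834 ÷ 60 = 13 remainder 54


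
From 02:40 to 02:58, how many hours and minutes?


End time in minutes: 2×60 + 58 = 178
Start time in minutes: 2×60 + 40 = 160
Difference = 178 - 160 = 18 minutes
= 0 hours 18 minutes

0h 18m


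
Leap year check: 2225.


Rules: divisible by 4 AND (not by 100 OR by 400)
2225 ÷ 4 = 556 remainder 1 → not divisible by 4
Not divisible by 4 → not a leap year

No


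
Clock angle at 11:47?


71.5°

Hour hand = 11×30 + 47×0.5 = 353.5°
Minute hand = 47×6 = 282°
Difference = |353.5 - 282| = 71.5°


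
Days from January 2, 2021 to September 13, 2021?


254 days

From January 2, 2021 to September 13, 2021
Rest of January 2021: 31 - 2 = 29
Full months: February 2021 28, March 31, April 30, May 31, June 30, July 31, August 31
Days into September 2021: 13
Total = 29 + 28 + 31 + 30 + 31 + 30 + 31 + 31 + 13 = 254 days


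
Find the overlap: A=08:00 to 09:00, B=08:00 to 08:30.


30 minutes

Meeting A: 480-540 (in minutes from midnight)
Meeting B: 480-510
Overlap start = max(480, 480) = 480
Overlap end = min(540, 510) = 510
Overlap = max(0, 510 - 480) = 30 min


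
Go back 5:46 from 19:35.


13:49

Start: 1175 minutes from midnight
Subtract: 346 minutes
Remaining: 1175 - 346 = 829
Hours: 13, Minutes: 49


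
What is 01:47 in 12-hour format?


1:47 AM

Hour: 1
1 < 12 → AM


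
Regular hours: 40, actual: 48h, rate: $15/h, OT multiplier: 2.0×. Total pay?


$840.00

Regular: 40h × $15 = $600.00
Overtime: 48 - 40 = 8h
OT pay: 8h × $15 × 2.0 = $240.00
Total = $600.00 + $240.00 = $840.00


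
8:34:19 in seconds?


30859 seconds

Hours: 8 × 3600 = 28800
Minutes: 34 × 60 = 2040
Seconds: 19
Total = 28800 + 2040 + 19 = 30859


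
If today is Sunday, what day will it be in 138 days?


Start: Sunday (index 6)
(6 + 138) mod 7
= 144 mod 7
= 4
Index 4 → Friday

Friday


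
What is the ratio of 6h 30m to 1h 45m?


Duration 1: 390 minutes
Duration 2: 105 minutes
Ratio = 390:105
GCD = 15
Simplified = 26:7
As a decimal: 26/7 ≈ 3.71

26:7 (3.71)


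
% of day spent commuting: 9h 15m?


38.5%

Time: 555 minutes
Day: 1440 minutes
Percentage = (555/1440) × 100 ≈ 38.5%


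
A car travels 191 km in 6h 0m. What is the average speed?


31.8 km/h

Distance: 191 km
Time: 6 hours
Speed = 191 / 6 ≈ 31.8 km/h


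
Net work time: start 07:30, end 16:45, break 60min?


8h 15m (495 minutes)

Total time = (16×60+45) - (7×60+30)
= 1005 - 450 = 555 min
Minus break: 555 - 60 = 495 min
= 8h 15m


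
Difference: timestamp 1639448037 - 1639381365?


Difference = 1639448037 - 1639381365 = 66672 seconds
In hours: 66672 / 3600 ≈ 18.5
In days: 66672 / 86400 ≈ 0.77

66672 seconds (18.5 hours / 0.77 days)


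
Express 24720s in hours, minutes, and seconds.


6h 52m 0s

Hours: 24720 ÷ 3600 = 6 remainder 3120
Minutes: 3120 ÷ 60 = 52 remainder 0
Seconds: 0


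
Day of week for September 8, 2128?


Zeller's congruence:
q=8, m=9, k=28, j=21
h = (8 + ⌊13×10/5⌋ + 28 + ⌊28/4⌋ + ⌊21/4⌋ - 2×21) mod 7
= (8 + 26 + 28 + 7 + 5 - 42) mod 7
= 32 mod 7 = 4
h=4 → Wednesday

Wednesday


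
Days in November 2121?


Month: November (month 11)
November has 30 days

30 days


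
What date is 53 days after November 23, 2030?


Start: November 23, 2030
Add 53 days
November 23 → December 1: 30 - 23 + 1 = 8 days (53 - 8 = 45 left)
December 1 → January 1: 31 - 1 + 1 = 31 days (45 - 31 = 14 left)
January 1 + 14 = January 15, 2031

January 15, 2031


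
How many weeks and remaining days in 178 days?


25 weeks 3 days

Weeks: 178 ÷ 7 = 25 remainder 3


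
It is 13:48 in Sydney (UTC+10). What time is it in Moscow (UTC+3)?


06:48

Time difference = UTC+3 - UTC+10 = -7 hours
New hour = (13 -7) mod 24
= 6 mod 24 = 6
Minutes unchanged → 06:48


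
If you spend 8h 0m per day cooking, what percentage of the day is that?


33.3%

Time: 480 minutes
Day: 1440 minutes
Percentage = (480/1440) × 100 ≈ 33.3%


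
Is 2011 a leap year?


Rules: divisible by 4 AND (not by 100 OR by 400)
2011 ÷ 4 = 502 remainder 3 → not divisible by 4
Not divisible by 4 → not a leap year

No


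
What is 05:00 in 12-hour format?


5:00 AM

Hour: 5
5 < 12 → AM


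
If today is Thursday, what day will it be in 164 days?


Sunday

Start: Thursday (index 3)
(3 + 164) mod 7
= 167 mod 7
= 6
Index 6 → Sunday


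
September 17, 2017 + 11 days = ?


September 28, 2017

Start: September 17, 2017
Add 11 days
September 17 + 11 = September 28, 2017


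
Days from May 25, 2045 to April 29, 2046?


From May 25, 2045 to April 29, 2046
Rest of May 2045: 31 - 25 = 6
Full months: June 30, July 31, August 31, September 30, October 31, November 30, December 31, January 31, February 2046 28, March 31
Days into April 2046: 29
Total = 6 + 30 + 31 + 31 + 30 + 31 + 30 + 31 + 31 + 28 + 31 + 29 = 339 days

339 days


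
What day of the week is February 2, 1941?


Sunday

Zeller's congruence:
q=2, m=14, k=40, j=19
h = (2 + ⌊13×15/5⌋ + 40 + ⌊40/4⌋ + ⌊19/4⌋ - 2×19) mod 7
= (2 + 39 + 40 + 10 + 4 - 38) mod 7
= 57 mod 7 = 1
h=1 → Sunday


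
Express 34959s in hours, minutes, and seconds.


Hours: 34959 ÷ 3600 = 9 remainder 2559
Minutes: 2559 ÷ 60 = 42 remainder 39
Seconds: 39

9h 42m 39s


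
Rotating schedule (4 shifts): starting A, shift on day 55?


Shifts: A, B, C, D
Start: A (index 0)
Day 55: (0 + 55 - 1) mod 4
= 54 mod 4
= 2
Index 2 → shift C

Shift C


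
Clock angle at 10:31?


129.5°

Hour hand = 10×30 + 31×0.5 = 315.5°
Minute hand = 31×6 = 186°
Difference = |315.5 - 186| = 129.5°


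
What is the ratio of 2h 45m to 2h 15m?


Duration 1: 165 minutes
Duration 2: 135 minutes
Ratio = 165:135
GCD = 15
Simplified = 11:9
As a decimal: 11/9 ≈ 1.22

11:9 (1.22)


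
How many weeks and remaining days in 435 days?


62 weeks 1 days

Weeks: 435 ÷ 7 = 62 remainder 1


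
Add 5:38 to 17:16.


Start: 1036 minutes from midnight
Add: 338 minutes
Total: 1374 minutes
Hours: 1374 ÷ 60 = 22 remainder 54

22:54


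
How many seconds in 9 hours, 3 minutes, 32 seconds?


Hours: 9 × 3600 = 32400
Minutes: 3 × 60 = 180
Seconds: 32
Total = 32400 + 180 + 32 = 32612

32612 seconds


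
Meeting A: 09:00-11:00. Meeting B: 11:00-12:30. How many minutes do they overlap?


Meeting A: 540-660 (in minutes from midnight)
Meeting B: 660-750
Overlap start = max(540, 660) = 660
Overlap end = min(660, 750) = 660
Overlap = max(0, 660 - 660) = 0 min

0 minutes


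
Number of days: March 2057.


31 days

Month: March (month 3)
March has 31 days


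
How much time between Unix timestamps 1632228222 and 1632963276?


735054 seconds (204.2 hours / 8.51 days)

Difference = 1632963276 - 1632228222 = 735054 seconds
In hours: 735054 / 3600 ≈ 204.2
In days: 735054 / 86400 ≈ 8.51


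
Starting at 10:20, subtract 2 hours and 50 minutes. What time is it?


07:30

Start: 620 minutes from midnight
Subtract: 170 minutes
Remaining: 620 - 170 = 450
Hours: 7, Minutes: 30


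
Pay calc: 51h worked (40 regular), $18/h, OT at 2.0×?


Regular: 40h × $18 = $720.00
Overtime: 51 - 40 = 11h
OT pay: 11h × $18 × 2.0 = $396.00
Total = $720.00 + $396.00 = $1116.00

$1116.00


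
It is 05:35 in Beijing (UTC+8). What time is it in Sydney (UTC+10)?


07:35

Time difference = UTC+10 - UTC+8 = +2 hours
New hour = (5 + 2) mod 24
= 7 mod 24 = 7
Minutes unchanged → 07:35


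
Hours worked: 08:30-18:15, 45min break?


9h 0m (540 minutes)

Total time = (18×60+15) - (8×60+30)
= 1095 - 510 = 585 min
Minus break: 585 - 45 = 540 min
= 9h 0m


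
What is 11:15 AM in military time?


Input: 11:15 AM
AM hour stays: 11

11:15


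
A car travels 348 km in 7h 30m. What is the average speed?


46.4 km/h

Distance: 348 km
Time: 7h 30m = 450 min = 450/60 = 15/2 hours
Speed = 348 ÷ (15/2) = 348 × 2 / 15 = 696/15 = 46.4 km/h


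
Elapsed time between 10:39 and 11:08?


End time in minutes: 11×60 + 8 = 668
Start time in minutes: 10×60 + 39 = 639
Difference = 668 - 639 = 29 minutes
= 0 hours 29 minutes

0h 29m


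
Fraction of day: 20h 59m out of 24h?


Total minutes: 20×60 + 59 = 1259
Day = 24×60 = 1440 minutes
Fraction = 1259/1440 ≈ 0.8743
As a percentage: 1259/1440 × 100 ≈ 87.43%

0.8743 (87.43%)


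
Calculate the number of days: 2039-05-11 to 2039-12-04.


From May 11, 2039 to December 4, 2039
Rest of May 2039: 31 - 11 = 20
Full months: June 30, July 31, August 31, September 30, October 31, November 30
Days into December 2039: 4
Total = 20 + 30 + 31 + 31 + 30 + 31 + 30 + 4 = 207 days

207 days


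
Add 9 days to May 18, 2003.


May 27, 2003

Start: May 18, 2003
Add 9 days
May 18 + 9 = May 27, 2003


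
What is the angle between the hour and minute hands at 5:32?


26.0°

Hour hand = 5×30 + 32×0.5 = 166.0°
Minute hand = 32×6 = 192°
Difference = |166.0 - 192| = 26.0°


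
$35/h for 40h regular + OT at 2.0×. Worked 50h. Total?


$2100.00

Regular: 40h × $35 = $1400.00
Overtime: 50 - 40 = 10h
OT pay: 10h × $35 × 2.0 = $700.00
Total = $1400.00 + $700.00 = $2100.00


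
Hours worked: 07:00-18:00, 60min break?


10h 0m (600 minutes)

Total time = (18×60+0) - (7×60+0)
= 1080 - 420 = 660 min
Minus break: 660 - 60 = 600 min
= 10h 0m


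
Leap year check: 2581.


Rules: divisible by 4 AND (not by 100 OR by 400)
2581 ÷ 4 = 645 remainder 1 → not divisible by 4
Not divisible by 4 → not a leap year

No


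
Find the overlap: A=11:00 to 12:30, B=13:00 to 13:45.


Meeting A: 660-750 (in minutes from midnight)
Meeting B: 780-825
Overlap start = max(660, 780) = 780
Overlap end = min(750, 825) = 750
Overlap = max(0, 750 - 780) = 0 min

0 minutes


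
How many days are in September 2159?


Month: September (month 9)
September has 30 days

30 days


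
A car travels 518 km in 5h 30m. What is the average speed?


Distance: 518 km
Time: 5h 30m = 330 min = 330/60 = 11/2 hours
Speed = 518 ÷ (11/2) = 518 × 2 / 11 = 1036/11 ≈ 94.2 km/h

94.2 km/h


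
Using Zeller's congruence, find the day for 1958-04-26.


Zeller's congruence:
q=26, m=4, k=58, j=19
h = (26 + ⌊13×5/5⌋ + 58 + ⌊58/4⌋ + ⌊19/4⌋ - 2×19) mod 7
= (26 + 13 + 58 + 14 + 4 - 38) mod 7
= 77 mod 7 = 0
h=0 → Saturday

Saturday


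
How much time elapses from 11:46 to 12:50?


1h 4m

End time in minutes: 12×60 + 50 = 770
Start time in minutes: 11×60 + 46 = 706
Difference = 770 - 706 = 64 minutes
= 1 hours 4 minutes


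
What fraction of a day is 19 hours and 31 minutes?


Total minutes: 19×60 + 31 = 1171
Day = 24×60 = 1440 minutes
Fraction = 1171/1440 ≈ 0.8132
As a percentage: 1171/1440 × 100 ≈ 81.32%

0.8132 (81.32%)


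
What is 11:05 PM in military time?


Input: 11:05 PM
PM: 11 + 12 = 23

23:05


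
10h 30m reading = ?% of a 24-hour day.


Time: 630 minutes
Day: 1440 minutes
Percentage = (630/1440) × 100 ≈ 43.8%

43.8%


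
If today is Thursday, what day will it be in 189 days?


Start: Thursday (index 3)
(3 + 189) mod 7
= 192 mod 7
= 3
Index 3 → Thursday

Thursday


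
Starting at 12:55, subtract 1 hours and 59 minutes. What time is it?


10:56

Start: 775 minutes from midnight
Subtract: 119 minutes
Remaining: 775 - 119 = 656
Hours: 10, Minutes: 56


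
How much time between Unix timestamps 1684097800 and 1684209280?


111480 seconds (31.0 hours / 1.29 days)

Difference = 1684209280 - 1684097800 = 111480 seconds
In hours: 111480 / 3600 ≈ 31.0
In days: 111480 / 86400 ≈ 1.29


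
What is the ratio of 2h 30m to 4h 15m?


10:17 (0.59)

Duration 1: 150 minutes
Duration 2: 255 minutes
Ratio = 150:255
GCD = 15
Simplified = 10:17
As a decimal: 10/17 ≈ 0.59


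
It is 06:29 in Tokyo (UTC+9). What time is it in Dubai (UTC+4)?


Time difference = UTC+4 - UTC+9 = -5 hours
New hour = (6 -5) mod 24
= 1 mod 24 = 1
Minutes unchanged → 01:29

01:29


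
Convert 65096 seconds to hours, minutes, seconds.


Hours: 65096 ÷ 3600 = 18 remainder 296
Minutes: 296 ÷ 60 = 4 remainder 56
Seconds: 56

18h 4m 56s


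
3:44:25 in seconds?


Hours: 3 × 3600 = 10800
Minutes: 44 × 60 = 2640
Seconds: 25
Total = 10800 + 2640 + 25 = 13465

13465 seconds


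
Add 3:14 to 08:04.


Start: 484 minutes from midnight
Add: 194 minutes
Total: 678 minutes
Hours: 678 ÷ 60 = 11 remainder 18

11:18


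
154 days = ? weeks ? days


Weeks: 154 ÷ 7 = 22 remainder 0

22 weeks 0 days


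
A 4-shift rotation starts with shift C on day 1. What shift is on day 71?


Shift A

Shifts: A, B, C, D
Start: C (index 2)
Day 71: (2 + 71 - 1) mod 4
= 72 mod 4
= 0
Index 0 → shift A


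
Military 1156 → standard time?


11:56 AM

Hour: 11
11 < 12 → AM


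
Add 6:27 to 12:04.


18:31

Start: 724 minutes from midnight
Add: 387 minutes
Total: 1111 minutes
Hours: 1111 ÷ 60 = 18 remainder 31


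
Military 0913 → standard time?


9:13 AM

Hour: 9
9 < 12 → AM


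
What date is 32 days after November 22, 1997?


December 24, 1997

Start: November 22, 1997
Add 32 days
November 22 → December 1: 30 - 22 + 1 = 9 days (32 - 9 = 23 left)
December 1 + 23 = December 24, 1997


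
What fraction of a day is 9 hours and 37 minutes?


Total minutes: 9×60 + 37 = 577
Day = 24×60 = 1440 minutes
Fraction = 577/1440 ≈ 0.4007
As a percentage: 577/1440 × 100 ≈ 40.07%

0.4007 (40.07%)


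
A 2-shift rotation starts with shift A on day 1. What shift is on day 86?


Shift B

Shifts: A, B
Start: A (index 0)
Day 86: (0 + 86 - 1) mod 2
= 85 mod 2
= 1
Index 1 → shift B


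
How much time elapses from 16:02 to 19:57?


End time in minutes: 19×60 + 57 = 1197
Start time in minutes: 16×60 + 2 = 962
Difference = 1197 - 962 = 235 minutes
= 3 hours 55 minutes

3h 55m


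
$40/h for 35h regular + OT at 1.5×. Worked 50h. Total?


Regular: 35h × $40 = $1400.00
Overtime: 50 - 35 = 15h
OT pay: 15h × $40 × 1.5 = $900.00
Total = $1400.00 + $900.00 = $2300.00

$2300.00


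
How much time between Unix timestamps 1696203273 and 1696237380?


Difference = 1696237380 - 1696203273 = 34107 seconds
In hours: 34107 / 3600 ≈ 9.5
In days: 34107 / 86400 ≈ 0.39

34107 seconds (9.5 hours / 0.39 days)


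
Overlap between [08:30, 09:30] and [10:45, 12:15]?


Meeting A: 510-570 (in minutes from midnight)
Meeting B: 645-735
Overlap start = max(510, 645) = 645
Overlap end = min(570, 735) = 570
Overlap = max(0, 570 - 645) = 0 min

0 minutes


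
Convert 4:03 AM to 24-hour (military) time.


Input: 4:03 AM
AM hour stays: 4

04:03


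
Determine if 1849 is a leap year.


Rules: divisible by 4 AND (not by 100 OR by 400)
1849 ÷ 4 = 462 remainder 1 → not divisible by 4
Not divisible by 4 → not a leap year

No


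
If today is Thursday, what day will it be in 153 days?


Start: Thursday (index 3)
(3 + 153) mod 7
= 156 mod 7
= 2
Index 2 → Wednesday

Wednesday


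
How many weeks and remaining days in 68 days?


Weeks: 68 ÷ 7 = 9 remainder 5

9 weeks 5 days


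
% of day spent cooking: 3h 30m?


14.6%

Time: 210 minutes
Day: 1440 minutes
Percentage = (210/1440) × 100 ≈ 14.6%


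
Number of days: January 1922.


Month: January (month 1)
January has 31 days

31 days


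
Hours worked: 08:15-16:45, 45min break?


Total time = (16×60+45) - (8×60+15)
= 1005 - 495 = 510 min
Minus break: 510 - 45 = 465 min
= 7h 45m

7h 45m (465 minutes)


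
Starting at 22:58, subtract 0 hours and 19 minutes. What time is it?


22:39

Start: 1378 minutes from midnight
Subtract: 19 minutes
Remaining: 1378 - 19 = 1359
Hours: 22, Minutes: 39
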